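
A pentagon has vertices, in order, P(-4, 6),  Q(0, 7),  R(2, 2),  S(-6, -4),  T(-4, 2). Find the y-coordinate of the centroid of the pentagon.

95/41

Apply the shoelace formula. First the cross-terms c_i = x_i·y_{i+1} − x_{i+1}·y_i:
  -28, -14, 4, -28, -16  ⇒  2A = -82, A = -41.
Then Σ (y_i + y_{i+1})·c_i = -570, so ȳ = -570 / (6·(-41)) = 95/41.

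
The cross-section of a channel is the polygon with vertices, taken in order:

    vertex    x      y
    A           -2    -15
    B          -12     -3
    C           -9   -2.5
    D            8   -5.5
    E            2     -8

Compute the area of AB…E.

100.25

A→B: (-2)(-3) − (-12)(-15) = -174
B→C: (-12)(-2.5) − (-9)(-3) = 3
C→D: (-9)(-5.5) − (8)(-2.5) = 69.5
D→E: (8)(-8) − (2)(-5.5) = -53
E→A: (2)(-15) − (-2)(-8) = -46
Σ = -200.5
Area = |Σ|/2 = 100.25.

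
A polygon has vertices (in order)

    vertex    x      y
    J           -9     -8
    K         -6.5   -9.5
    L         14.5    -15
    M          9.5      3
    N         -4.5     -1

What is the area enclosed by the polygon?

Apply the surveyor's formula: 2A = Σ (x_i·y_{i+1} − x_{i+1}·y_i), indices taken mod 5.
Cross-terms: 33.5, 235.25, 186, 4, 27  ⇒  Σ = 485.75
Area = |Σ|/2 = 242.875.

242.875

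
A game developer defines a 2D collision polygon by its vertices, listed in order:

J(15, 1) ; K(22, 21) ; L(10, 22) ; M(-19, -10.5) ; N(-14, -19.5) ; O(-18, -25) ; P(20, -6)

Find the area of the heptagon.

910.25

Apply the shoelace formula: 2A = Σ (x_i·y_{i+1} − x_{i+1}·y_i), indices taken mod 7.
Cross-terms: 293, 274, 313, 223.5, -1, 608, 110  ⇒  Σ = 1820.5
Area = |Σ|/2 = 910.25.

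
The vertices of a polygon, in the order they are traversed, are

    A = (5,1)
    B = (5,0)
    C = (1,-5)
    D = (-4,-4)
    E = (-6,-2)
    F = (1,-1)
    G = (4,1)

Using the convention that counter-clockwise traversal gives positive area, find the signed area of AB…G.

-29

Σ = (-5) + (-25) + (-24) + (-16) + (8) + (5) + (-1) = -58
Signed area = Σ/2 = -29 (negative ⇒ clockwise traversal).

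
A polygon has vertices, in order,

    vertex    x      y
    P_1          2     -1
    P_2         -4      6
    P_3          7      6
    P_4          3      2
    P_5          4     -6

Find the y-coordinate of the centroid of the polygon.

Apply the shoelace formula. First the cross-terms c_i = x_i·y_{i+1} − x_{i+1}·y_i:
  8, -66, -4, -26, 8  ⇒  2A = -80, A = -40.
Then Σ (y_i + y_{i+1})·c_i = -736, so ȳ = -736 / (6·(-40)) = 46/15.

46/15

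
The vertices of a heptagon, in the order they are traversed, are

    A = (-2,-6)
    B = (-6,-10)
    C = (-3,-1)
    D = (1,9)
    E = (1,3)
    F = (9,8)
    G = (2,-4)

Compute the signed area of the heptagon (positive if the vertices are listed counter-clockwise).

-81.5

Apply Gauss's area formula: 2A = Σ (x_i·y_{i+1} − x_{i+1}·y_i), indices taken mod 7.
Cross-terms: -16, -24, -26, -6, -19, -52, -20  ⇒  Σ = -163
Signed area = Σ/2 = -81.5 (negative ⇒ clockwise traversal).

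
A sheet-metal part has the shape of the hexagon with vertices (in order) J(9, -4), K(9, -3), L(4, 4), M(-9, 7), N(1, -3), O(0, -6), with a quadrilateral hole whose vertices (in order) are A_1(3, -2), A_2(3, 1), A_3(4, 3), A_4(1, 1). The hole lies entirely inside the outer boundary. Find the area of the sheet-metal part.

Outer boundary:
J→K: (9)(-3) − (9)(-4) = 9
K→L: (9)(4) − (4)(-3) = 48
L→M: (4)(7) − (-9)(4) = 64
M→N: (-9)(-3) − (1)(7) = 20
N→O: (1)(-6) − (0)(-3) = -6
O→J: (0)(-4) − (9)(-6) = 54
Σ = 189
Area = |Σ|/2 = 94.5.
Hole:
Σ = (9) + (5) + (1) + (-5) = 10
Area = |Σ|/2 = 5.
Net area = 94.5 − 5 = 89.5.

89.5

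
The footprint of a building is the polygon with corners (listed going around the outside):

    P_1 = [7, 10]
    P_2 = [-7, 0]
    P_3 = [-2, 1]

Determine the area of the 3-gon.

18

Apply the shoelace (surveyor's) formula: 2A = Σ (x_i·y_{i+1} − x_{i+1}·y_i), indices taken mod 3.
Cross-terms: 70, -7, -27  ⇒  Σ = 36
Area = |Σ|/2 = 18.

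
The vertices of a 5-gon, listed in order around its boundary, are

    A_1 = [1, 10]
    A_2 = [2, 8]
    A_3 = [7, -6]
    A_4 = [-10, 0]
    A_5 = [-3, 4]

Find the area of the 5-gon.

Apply Gauss's area formula: 2A = Σ (x_i·y_{i+1} − x_{i+1}·y_i), indices taken mod 5.
Cross-terms: -12, -68, -60, -40, -34  ⇒  Σ = -214
Area = |Σ|/2 = 107.

107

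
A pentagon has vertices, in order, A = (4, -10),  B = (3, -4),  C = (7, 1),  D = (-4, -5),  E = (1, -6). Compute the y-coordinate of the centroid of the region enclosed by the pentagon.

Apply Gauss's area formula. First the cross-terms c_i = x_i·y_{i+1} − x_{i+1}·y_i:
  14, 31, -31, 29, 14  ⇒  2A = 57, A = 28.5.
Then Σ (y_i + y_{i+1})·c_i = -708, so ȳ = -708 / (6·28.5) = -236/57.

-236/57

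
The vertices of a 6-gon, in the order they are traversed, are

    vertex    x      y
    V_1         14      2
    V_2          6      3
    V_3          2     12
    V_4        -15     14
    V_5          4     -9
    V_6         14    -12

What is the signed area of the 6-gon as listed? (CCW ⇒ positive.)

Apply the surveyor's formula: 2A = Σ (x_i·y_{i+1} − x_{i+1}·y_i), indices taken mod 6.
V_1→V_2: (14)(3) − (6)(2) = 30
V_2→V_3: (6)(12) − (2)(3) = 66
V_3→V_4: (2)(14) − (-15)(12) = 208
V_4→V_5: (-15)(-9) − (4)(14) = 79
V_5→V_6: (4)(-12) − (14)(-9) = 78
V_6→V_1: (14)(2) − (14)(-12) = 196
Σ = 657
Signed area = Σ/2 = 328.5 (positive ⇒ counter-clockwise traversal).

328.5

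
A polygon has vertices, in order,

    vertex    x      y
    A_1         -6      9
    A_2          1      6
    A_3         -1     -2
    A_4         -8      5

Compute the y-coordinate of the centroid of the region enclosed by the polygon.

655/156

Apply Gauss's area formula. First the cross-terms c_i = x_i·y_{i+1} − x_{i+1}·y_i:
  -45, 4, -21, -42  ⇒  2A = -104, A = -52.
Then Σ (y_i + y_{i+1})·c_i = -1310, so ȳ = -1310 / (6·(-52)) = 655/156.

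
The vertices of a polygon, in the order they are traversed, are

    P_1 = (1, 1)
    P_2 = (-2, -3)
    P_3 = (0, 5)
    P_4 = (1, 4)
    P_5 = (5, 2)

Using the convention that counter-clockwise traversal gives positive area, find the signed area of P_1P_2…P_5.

-15.5

Apply the shoelace formula: 2A = Σ (x_i·y_{i+1} − x_{i+1}·y_i), indices taken mod 5.
Σ = (-1) + (-10) + (-5) + (-18) + (3) = -31
Signed area = Σ/2 = -15.5 (negative ⇒ clockwise traversal).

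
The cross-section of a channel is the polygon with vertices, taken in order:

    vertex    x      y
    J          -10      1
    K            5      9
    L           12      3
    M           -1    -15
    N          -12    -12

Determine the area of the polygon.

332.5

Apply the shoelace (surveyor's) formula: 2A = Σ (x_i·y_{i+1} − x_{i+1}·y_i), indices taken mod 5.
Σ = (-95) + (-93) + (-177) + (-168) + (-132) = -665
Area = |Σ|/2 = 332.5.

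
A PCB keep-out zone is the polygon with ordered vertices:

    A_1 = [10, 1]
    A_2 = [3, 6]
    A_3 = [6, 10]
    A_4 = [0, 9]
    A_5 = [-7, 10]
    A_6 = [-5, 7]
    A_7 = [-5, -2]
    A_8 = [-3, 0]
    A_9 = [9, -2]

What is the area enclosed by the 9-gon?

Σ = (57) + (-6) + (54) + (63) + (1) + (45) + (-6) + (6) + (29) = 243
Area = |Σ|/2 = 121.5.

121.5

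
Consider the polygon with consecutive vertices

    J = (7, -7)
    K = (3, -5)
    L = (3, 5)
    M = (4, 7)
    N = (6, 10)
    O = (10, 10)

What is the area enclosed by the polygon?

82.5

Σ = (-14) + (30) + (1) + (-2) + (-40) + (-140) = -165
Area = |Σ|/2 = 82.5.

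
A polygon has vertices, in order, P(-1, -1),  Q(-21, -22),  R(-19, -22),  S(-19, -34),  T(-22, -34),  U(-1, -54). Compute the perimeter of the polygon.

128

|PQ| = √((-20)² + (-21)²) = √841 = 29
|QR| = √((2)² + (0)²) = √4 = 2
|RS| = √((0)² + (-12)²) = √144 = 12
|ST| = √((-3)² + (0)²) = √9 = 3
|TU| = √((21)² + (-20)²) = √841 = 29
|UP| = √((0)² + (53)²) = √2809 = 53
Perimeter = 29 + 2 + 12 + 3 + 29 + 53 = 128.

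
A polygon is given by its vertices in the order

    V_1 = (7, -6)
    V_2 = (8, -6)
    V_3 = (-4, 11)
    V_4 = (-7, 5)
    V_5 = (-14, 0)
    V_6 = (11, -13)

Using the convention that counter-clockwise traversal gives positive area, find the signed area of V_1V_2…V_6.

202

Apply Gauss's area formula: 2A = Σ (x_i·y_{i+1} − x_{i+1}·y_i), indices taken mod 6.
Σ = (6) + (64) + (57) + (70) + (182) + (25) = 404
Signed area = Σ/2 = 202 (positive ⇒ counter-clockwise traversal).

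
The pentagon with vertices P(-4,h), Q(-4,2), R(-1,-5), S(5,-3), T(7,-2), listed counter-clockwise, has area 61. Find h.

Write out the shoelace sum; only the two edges meeting at P involve h:
2·Area = [(7·h − (-4)·(-2)) + ((-4)·2 − (-4)·h)] + 61
       = 11·h + 45 = 122
⇒ h = 7.

7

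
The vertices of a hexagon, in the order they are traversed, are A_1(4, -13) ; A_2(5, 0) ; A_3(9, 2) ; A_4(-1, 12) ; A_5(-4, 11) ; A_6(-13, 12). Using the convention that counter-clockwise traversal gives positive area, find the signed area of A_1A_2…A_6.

Apply the shoelace (surveyor's) formula: 2A = Σ (x_i·y_{i+1} − x_{i+1}·y_i), indices taken mod 6.
A_1→A_2: (4)(0) − (5)(-13) = 65
A_2→A_3: (5)(2) − (9)(0) = 10
A_3→A_4: (9)(12) − (-1)(2) = 110
A_4→A_5: (-1)(11) − (-4)(12) = 37
A_5→A_6: (-4)(12) − (-13)(11) = 95
A_6→A_1: (-13)(-13) − (4)(12) = 121
Σ = 438
Signed area = Σ/2 = 219 (positive ⇒ counter-clockwise traversal).

219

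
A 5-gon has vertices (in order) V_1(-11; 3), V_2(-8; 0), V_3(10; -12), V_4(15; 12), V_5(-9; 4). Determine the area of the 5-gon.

Apply the surveyor's formula: 2A = Σ (x_i·y_{i+1} − x_{i+1}·y_i), indices taken mod 5.
Σ = (24) + (96) + (300) + (168) + (17) = 605
Area = |Σ|/2 = 302.5.

302.5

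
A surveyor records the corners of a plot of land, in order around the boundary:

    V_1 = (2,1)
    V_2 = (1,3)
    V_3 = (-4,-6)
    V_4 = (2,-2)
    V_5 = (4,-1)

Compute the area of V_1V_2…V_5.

21.5

Apply Gauss's area formula: 2A = Σ (x_i·y_{i+1} − x_{i+1}·y_i), indices taken mod 5.
Cross-terms: 5, 6, 20, 6, 6  ⇒  Σ = 43
Area = |Σ|/2 = 21.5.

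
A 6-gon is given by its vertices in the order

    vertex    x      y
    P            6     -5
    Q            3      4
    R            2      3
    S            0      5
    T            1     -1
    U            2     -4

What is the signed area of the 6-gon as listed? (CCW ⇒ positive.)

28.5

Cross-terms: 39, 1, 10, -5, -2, 14  ⇒  Σ = 57
Signed area = Σ/2 = 28.5 (positive ⇒ counter-clockwise traversal).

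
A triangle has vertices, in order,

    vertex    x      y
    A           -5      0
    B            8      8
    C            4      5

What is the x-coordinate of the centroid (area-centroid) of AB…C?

7/3

Apply the shoelace formula. First the cross-terms c_i = x_i·y_{i+1} − x_{i+1}·y_i:
  -40, 8, 25  ⇒  2A = -7, A = -3.5.
Then Σ (x_i + x_{i+1})·c_i = -49, so x̄ = -49 / (6·(-3.5)) = 7/3.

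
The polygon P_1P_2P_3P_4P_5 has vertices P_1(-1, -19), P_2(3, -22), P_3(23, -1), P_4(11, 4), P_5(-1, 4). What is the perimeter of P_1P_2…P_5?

82

|P_1P_2| = √((4)² + (-3)²) = √25 = 5
|P_2P_3| = √((20)² + (21)²) = √841 = 29
|P_3P_4| = √((-12)² + (5)²) = √169 = 13
|P_4P_5| = √((-12)² + (0)²) = √144 = 12
|P_5P_1| = √((0)² + (-23)²) = √529 = 23
Perimeter = 5 + 29 + 13 + 12 + 23 = 82.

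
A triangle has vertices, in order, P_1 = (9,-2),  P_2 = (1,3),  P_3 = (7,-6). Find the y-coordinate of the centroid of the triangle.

Apply the surveyor's formula. First the cross-terms c_i = x_i·y_{i+1} − x_{i+1}·y_i:
  29, -27, 40  ⇒  2A = 42, A = 21.
Then Σ (y_i + y_{i+1})·c_i = -210, so ȳ = -210 / (6·21) = -5/3.

-5/3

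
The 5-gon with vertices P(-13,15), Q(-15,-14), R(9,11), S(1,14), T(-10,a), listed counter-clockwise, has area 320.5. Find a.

The doubled signed area Σ (x_i y_{i+1} − x_{i+1} y_i) is linear in a.
With a=0 it equals 473; the coefficient of a is 14 (from the two edges through T).
So 14·a + 473 = 2·320.5 = 641 ⇒ a = 12.

12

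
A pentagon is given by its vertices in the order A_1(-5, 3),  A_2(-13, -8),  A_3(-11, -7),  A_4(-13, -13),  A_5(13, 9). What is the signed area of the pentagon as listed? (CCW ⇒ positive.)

Apply the shoelace (surveyor's) formula: 2A = Σ (x_i·y_{i+1} − x_{i+1}·y_i), indices taken mod 5.
Σ = (79) + (3) + (52) + (52) + (84) = 270
Signed area = Σ/2 = 135 (positive ⇒ counter-clockwise traversal).

135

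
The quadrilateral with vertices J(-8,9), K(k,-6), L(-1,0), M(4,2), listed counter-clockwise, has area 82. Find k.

Write out the shoelace sum; only the two edges meeting at K involve k:
2·Area = [((-8)·(-6) − k·9) + (k·0 − (-1)·(-6))] + 50
       = -9·k + 92 = 164
⇒ k = -8.

-8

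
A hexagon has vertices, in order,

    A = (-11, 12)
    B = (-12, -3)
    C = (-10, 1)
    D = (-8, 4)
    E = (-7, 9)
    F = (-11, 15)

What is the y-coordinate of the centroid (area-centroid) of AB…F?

Apply Gauss's area formula. First the cross-terms c_i = x_i·y_{i+1} − x_{i+1}·y_i:
  177, -42, -32, -44, -6, 33  ⇒  2A = 86, A = 43.
Then Σ (y_i + y_{i+1})·c_i = 1692, so ȳ = 1692 / (6·43) = 282/43.

282/43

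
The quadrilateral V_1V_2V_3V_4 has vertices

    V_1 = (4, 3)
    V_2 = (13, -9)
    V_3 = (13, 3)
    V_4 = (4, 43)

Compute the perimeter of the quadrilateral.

|V_1V_2| = √((9)² + (-12)²) = √225 = 15
|V_2V_3| = √((0)² + (12)²) = √144 = 12
|V_3V_4| = √((-9)² + (40)²) = √1681 = 41
|V_4V_1| = √((0)² + (-40)²) = √1600 = 40
Perimeter = 15 + 12 + 41 + 40 = 108.

108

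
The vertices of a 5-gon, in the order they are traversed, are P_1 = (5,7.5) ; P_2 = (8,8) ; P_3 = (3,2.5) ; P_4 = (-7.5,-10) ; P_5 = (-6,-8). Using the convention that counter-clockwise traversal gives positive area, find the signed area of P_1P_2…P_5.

-20.125

P_1→P_2: (5)(8) − (8)(7.5) = -20
P_2→P_3: (8)(2.5) − (3)(8) = -4
P_3→P_4: (3)(-10) − (-7.5)(2.5) = -11.25
P_4→P_5: (-7.5)(-8) − (-6)(-10) = 0
P_5→P_1: (-6)(7.5) − (5)(-8) = -5
Σ = -40.25
Signed area = Σ/2 = -20.125 (negative ⇒ clockwise traversal).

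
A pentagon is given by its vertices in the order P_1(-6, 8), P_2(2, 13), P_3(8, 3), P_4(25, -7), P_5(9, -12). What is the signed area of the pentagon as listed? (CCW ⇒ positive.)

Apply Gauss's area formula: 2A = Σ (x_i·y_{i+1} − x_{i+1}·y_i), indices taken mod 5.
Cross-terms: -94, -98, -131, -237, 0  ⇒  Σ = -560
Signed area = Σ/2 = -280 (negative ⇒ clockwise traversal).

-280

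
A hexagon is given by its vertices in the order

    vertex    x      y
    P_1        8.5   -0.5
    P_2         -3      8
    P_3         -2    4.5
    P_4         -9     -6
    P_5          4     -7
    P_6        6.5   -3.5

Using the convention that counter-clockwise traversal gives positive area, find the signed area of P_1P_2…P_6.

Apply the shoelace formula: 2A = Σ (x_i·y_{i+1} − x_{i+1}·y_i), indices taken mod 6.
Cross-terms: 66.5, 2.5, 52.5, 87, 31.5, 26.5  ⇒  Σ = 266.5
Signed area = Σ/2 = 133.25 (positive ⇒ counter-clockwise traversal).

133.25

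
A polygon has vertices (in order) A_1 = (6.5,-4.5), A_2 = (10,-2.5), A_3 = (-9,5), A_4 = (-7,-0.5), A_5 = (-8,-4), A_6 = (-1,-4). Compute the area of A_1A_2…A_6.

89.125

A_1→A_2: (6.5)(-2.5) − (10)(-4.5) = 28.75
A_2→A_3: (10)(5) − (-9)(-2.5) = 27.5
A_3→A_4: (-9)(-0.5) − (-7)(5) = 39.5
A_4→A_5: (-7)(-4) − (-8)(-0.5) = 24
A_5→A_6: (-8)(-4) − (-1)(-4) = 28
A_6→A_1: (-1)(-4.5) − (6.5)(-4) = 30.5
Σ = 178.25
Area = |Σ|/2 = 89.125.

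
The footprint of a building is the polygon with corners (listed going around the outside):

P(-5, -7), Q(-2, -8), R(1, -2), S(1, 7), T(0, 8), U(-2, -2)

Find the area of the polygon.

37.5

Apply the shoelace (surveyor's) formula: 2A = Σ (x_i·y_{i+1} − x_{i+1}·y_i), indices taken mod 6.
Cross-terms: 26, 12, 9, 8, 16, 4  ⇒  Σ = 75
Area = |Σ|/2 = 37.5.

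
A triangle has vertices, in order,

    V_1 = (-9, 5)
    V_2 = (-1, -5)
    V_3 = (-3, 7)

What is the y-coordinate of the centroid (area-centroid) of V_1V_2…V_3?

Apply Gauss's area formula. First the cross-terms c_i = x_i·y_{i+1} − x_{i+1}·y_i:
  50, -22, 48  ⇒  2A = 76, A = 38.
Then Σ (y_i + y_{i+1})·c_i = 532, so ȳ = 532 / (6·38) = 7/3.

7/3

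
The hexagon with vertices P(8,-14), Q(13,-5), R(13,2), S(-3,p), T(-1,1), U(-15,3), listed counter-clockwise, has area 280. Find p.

The doubled signed area Σ (x_i y_{i+1} − x_{i+1} y_i) is linear in p.
With p=0 it equals 434; the coefficient of p is 14 (from the two edges through S).
So 14·p + 434 = 2·280 = 560 ⇒ p = 9.

9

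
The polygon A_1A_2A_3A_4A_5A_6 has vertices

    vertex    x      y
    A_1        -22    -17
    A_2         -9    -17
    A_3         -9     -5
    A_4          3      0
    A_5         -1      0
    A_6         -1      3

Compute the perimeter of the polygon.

|A_1A_2| = √((13)² + (0)²) = √169 = 13
|A_2A_3| = √((0)² + (12)²) = √144 = 12
|A_3A_4| = √((12)² + (5)²) = √169 = 13
|A_4A_5| = √((-4)² + (0)²) = √16 = 4
|A_5A_6| = √((0)² + (3)²) = √9 = 3
|A_6A_1| = √((-21)² + (-20)²) = √841 = 29
Perimeter = 13 + 12 + 13 + 4 + 3 + 29 = 74.

74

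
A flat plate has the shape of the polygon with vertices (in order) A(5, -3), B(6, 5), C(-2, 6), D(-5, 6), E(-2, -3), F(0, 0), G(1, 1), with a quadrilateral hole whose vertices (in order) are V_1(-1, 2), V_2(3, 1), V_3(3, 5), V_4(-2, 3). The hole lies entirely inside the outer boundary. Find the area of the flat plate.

51.5

Outer boundary:
A→B: (5)(5) − (6)(-3) = 43
B→C: (6)(6) − (-2)(5) = 46
C→D: (-2)(6) − (-5)(6) = 18
D→E: (-5)(-3) − (-2)(6) = 27
E→F: (-2)(0) − (0)(-3) = 0
F→G: (0)(1) − (1)(0) = 0
G→A: (1)(-3) − (5)(1) = -8
Σ = 126
Area = |Σ|/2 = 63.
Hole:
Σ = (-7) + (12) + (19) + (-1) = 23
Area = |Σ|/2 = 11.5.
Net area = 63 − 11.5 = 51.5.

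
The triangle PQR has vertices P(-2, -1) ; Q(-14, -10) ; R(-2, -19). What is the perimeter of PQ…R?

|PQ| = √((-12)² + (-9)²) = √225 = 15
|QR| = √((12)² + (-9)²) = √225 = 15
|RP| = √((0)² + (18)²) = √324 = 18
Perimeter = 15 + 15 + 18 = 48.

48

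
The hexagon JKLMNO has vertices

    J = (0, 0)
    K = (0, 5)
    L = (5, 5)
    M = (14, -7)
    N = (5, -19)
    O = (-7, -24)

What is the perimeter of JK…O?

|JK| = √((0)² + (5)²) = √25 = 5
|KL| = √((5)² + (0)²) = √25 = 5
|LM| = √((9)² + (-12)²) = √225 = 15
|MN| = √((-9)² + (-12)²) = √225 = 15
|NO| = √((-12)² + (-5)²) = √169 = 13
|OJ| = √((7)² + (24)²) = √625 = 25
Perimeter = 5 + 5 + 15 + 15 + 13 + 25 = 78.

78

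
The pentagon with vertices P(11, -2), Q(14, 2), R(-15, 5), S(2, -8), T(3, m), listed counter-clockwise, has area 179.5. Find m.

The doubled signed area Σ (x_i y_{i+1} − x_{i+1} y_i) is linear in m.
With m=0 it equals 278; the coefficient of m is -9 (from the two edges through T).
So -9·m + 278 = 2·179.5 = 359 ⇒ m = -9.

-9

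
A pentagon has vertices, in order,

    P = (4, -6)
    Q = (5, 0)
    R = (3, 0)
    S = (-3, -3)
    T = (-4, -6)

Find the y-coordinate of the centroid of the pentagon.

-3.48

Apply the surveyor's formula. First the cross-terms c_i = x_i·y_{i+1} − x_{i+1}·y_i:
  30, 0, -9, 6, 48  ⇒  2A = 75, A = 37.5.
Then Σ (y_i + y_{i+1})·c_i = -783, so ȳ = -783 / (6·37.5) = -3.48.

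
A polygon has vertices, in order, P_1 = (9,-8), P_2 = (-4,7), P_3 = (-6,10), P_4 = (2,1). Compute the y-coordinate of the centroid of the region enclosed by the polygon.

Apply Gauss's area formula. First the cross-terms c_i = x_i·y_{i+1} − x_{i+1}·y_i:
  31, 2, -26, -25  ⇒  2A = -18, A = -9.
Then Σ (y_i + y_{i+1})·c_i = -108, so ȳ = -108 / (6·(-9)) = 2.

2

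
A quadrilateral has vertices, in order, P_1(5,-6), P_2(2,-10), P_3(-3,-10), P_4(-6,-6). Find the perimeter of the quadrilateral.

|P_1P_2| = √((-3)² + (-4)²) = √25 = 5
|P_2P_3| = √((-5)² + (0)²) = √25 = 5
|P_3P_4| = √((-3)² + (4)²) = √25 = 5
|P_4P_1| = √((11)² + (0)²) = √121 = 11
Perimeter = 5 + 5 + 5 + 11 = 26.

26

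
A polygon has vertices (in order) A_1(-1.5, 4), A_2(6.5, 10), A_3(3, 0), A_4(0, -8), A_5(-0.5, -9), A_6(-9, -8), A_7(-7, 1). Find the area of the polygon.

133.75

Apply Gauss's area formula: 2A = Σ (x_i·y_{i+1} − x_{i+1}·y_i), indices taken mod 7.
Σ = (-41) + (-30) + (-24) + (-4) + (-77) + (-65) + (-26.5) = -267.5
Area = |Σ|/2 = 133.75.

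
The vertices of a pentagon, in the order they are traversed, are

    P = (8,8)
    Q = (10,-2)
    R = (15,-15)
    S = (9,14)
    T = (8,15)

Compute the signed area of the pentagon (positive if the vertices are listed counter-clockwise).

48

Apply the shoelace formula: 2A = Σ (x_i·y_{i+1} − x_{i+1}·y_i), indices taken mod 5.
P→Q: (8)(-2) − (10)(8) = -96
Q→R: (10)(-15) − (15)(-2) = -120
R→S: (15)(14) − (9)(-15) = 345
S→T: (9)(15) − (8)(14) = 23
T→P: (8)(8) − (8)(15) = -56
Σ = 96
Signed area = Σ/2 = 48 (positive ⇒ counter-clockwise traversal).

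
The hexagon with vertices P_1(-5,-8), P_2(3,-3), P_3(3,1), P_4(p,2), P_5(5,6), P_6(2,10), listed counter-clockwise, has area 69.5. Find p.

Write out the shoelace sum; only the two edges meeting at P_4 involve p:
2·Area = [(3·2 − p·1) + (p·6 − 5·2)] + 123
       = 5·p + 119 = 139
⇒ p = 4.

4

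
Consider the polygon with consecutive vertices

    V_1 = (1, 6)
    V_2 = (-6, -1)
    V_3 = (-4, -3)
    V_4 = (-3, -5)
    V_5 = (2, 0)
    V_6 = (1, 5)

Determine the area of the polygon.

40.5

Σ = (35) + (14) + (11) + (10) + (10) + (1) = 81
Area = |Σ|/2 = 40.5.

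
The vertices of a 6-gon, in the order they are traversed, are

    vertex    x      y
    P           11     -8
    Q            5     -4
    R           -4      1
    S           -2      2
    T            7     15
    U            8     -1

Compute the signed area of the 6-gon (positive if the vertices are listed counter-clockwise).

Apply the surveyor's formula: 2A = Σ (x_i·y_{i+1} − x_{i+1}·y_i), indices taken mod 6.
Σ = (-4) + (-11) + (-6) + (-44) + (-127) + (-53) = -245
Signed area = Σ/2 = -122.5 (negative ⇒ clockwise traversal).

-122.5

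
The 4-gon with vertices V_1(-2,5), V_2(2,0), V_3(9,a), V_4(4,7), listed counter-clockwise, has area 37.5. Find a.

Write out the shoelace sum; only the two edges meeting at V_3 involve a:
2·Area = [(2·a − 9·0) + (9·7 − 4·a)] + 24
       = -2·a + 87 = 75
⇒ a = 6.

6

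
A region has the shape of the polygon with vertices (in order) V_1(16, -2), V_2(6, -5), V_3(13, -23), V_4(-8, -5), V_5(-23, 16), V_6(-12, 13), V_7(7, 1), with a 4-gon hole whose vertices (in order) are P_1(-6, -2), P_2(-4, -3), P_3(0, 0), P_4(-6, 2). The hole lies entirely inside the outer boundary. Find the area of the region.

Outer boundary:
Apply Gauss's area formula: 2A = Σ (x_i·y_{i+1} − x_{i+1}·y_i), indices taken mod 7.
Σ = (-68) + (-73) + (-249) + (-243) + (-107) + (-103) + (-30) = -873
Area = |Σ|/2 = 436.5.
Hole:
P_1→P_2: (-6)(-3) − (-4)(-2) = 10
P_2→P_3: (-4)(0) − (0)(-3) = 0
P_3→P_4: (0)(2) − (-6)(0) = 0
P_4→P_1: (-6)(-2) − (-6)(2) = 24
Σ = 34
Area = |Σ|/2 = 17.
Net area = 436.5 − 17 = 419.5.

419.5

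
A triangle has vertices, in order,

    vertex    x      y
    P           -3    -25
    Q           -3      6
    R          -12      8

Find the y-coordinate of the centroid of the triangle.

Apply Gauss's area formula. First the cross-terms c_i = x_i·y_{i+1} − x_{i+1}·y_i:
  -93, 48, 324  ⇒  2A = 279, A = 139.5.
Then Σ (y_i + y_{i+1})·c_i = -3069, so ȳ = -3069 / (6·139.5) = -11/3.

-11/3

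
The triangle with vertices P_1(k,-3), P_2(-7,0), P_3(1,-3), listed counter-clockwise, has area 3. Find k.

3

Write out the shoelace sum; only the two edges meeting at P_1 involve k:
2·Area = [(1·(-3) − k·(-3)) + (k·0 − (-7)·(-3))] + 21
       = 3·k + -3 = 6
⇒ k = 3.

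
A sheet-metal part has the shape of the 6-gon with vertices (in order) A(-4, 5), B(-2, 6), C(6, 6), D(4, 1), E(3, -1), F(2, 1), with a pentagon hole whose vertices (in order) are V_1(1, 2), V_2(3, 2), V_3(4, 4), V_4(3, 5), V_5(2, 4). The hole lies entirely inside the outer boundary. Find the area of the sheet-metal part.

Outer boundary:
Σ = (-14) + (-48) + (-18) + (-7) + (5) + (14) = -68
Area = |Σ|/2 = 34.
Hole:
Apply Gauss's area formula: 2A = Σ (x_i·y_{i+1} − x_{i+1}·y_i), indices taken mod 5.
Σ = (-4) + (4) + (8) + (2) + (0) = 10
Area = |Σ|/2 = 5.
Net area = 34 − 5 = 29.

29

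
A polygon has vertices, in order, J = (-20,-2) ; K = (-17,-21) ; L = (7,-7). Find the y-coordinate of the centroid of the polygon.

-10

Apply the surveyor's formula. First the cross-terms c_i = x_i·y_{i+1} − x_{i+1}·y_i:
  386, 266, -154  ⇒  2A = 498, A = 249.
Then Σ (y_i + y_{i+1})·c_i = -14940, so ȳ = -14940 / (6·249) = -10.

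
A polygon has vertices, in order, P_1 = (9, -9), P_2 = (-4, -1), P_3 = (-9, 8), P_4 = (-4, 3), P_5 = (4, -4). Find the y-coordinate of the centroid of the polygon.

Apply the shoelace (surveyor's) formula. First the cross-terms c_i = x_i·y_{i+1} − x_{i+1}·y_i:
  -45, -41, 5, 4, 0  ⇒  2A = -77, A = -38.5.
Then Σ (y_i + y_{i+1})·c_i = 214, so ȳ = 214 / (6·(-38.5)) = -214/231.

-214/231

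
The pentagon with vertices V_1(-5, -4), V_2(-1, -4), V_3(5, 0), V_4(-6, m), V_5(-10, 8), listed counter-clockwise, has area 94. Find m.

8

The doubled signed area Σ (x_i y_{i+1} − x_{i+1} y_i) is linear in m.
With m=0 it equals 68; the coefficient of m is 15 (from the two edges through V_4).
So 15·m + 68 = 2·94 = 188 ⇒ m = 8.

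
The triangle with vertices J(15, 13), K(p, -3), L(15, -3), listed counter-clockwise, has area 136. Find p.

The doubled signed area Σ (x_i y_{i+1} − x_{i+1} y_i) is linear in p.
With p=0 it equals 240; the coefficient of p is -16 (from the two edges through K).
So -16·p + 240 = 2·136 = 272 ⇒ p = -2.

-2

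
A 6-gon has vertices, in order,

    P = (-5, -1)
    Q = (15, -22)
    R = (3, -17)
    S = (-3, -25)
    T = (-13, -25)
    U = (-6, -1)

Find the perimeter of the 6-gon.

88

|PQ| = √((20)² + (-21)²) = √841 = 29
|QR| = √((-12)² + (5)²) = √169 = 13
|RS| = √((-6)² + (-8)²) = √100 = 10
|ST| = √((-10)² + (0)²) = √100 = 10
|TU| = √((7)² + (24)²) = √625 = 25
|UP| = √((1)² + (0)²) = √1 = 1
Perimeter = 29 + 13 + 10 + 10 + 25 + 1 = 88.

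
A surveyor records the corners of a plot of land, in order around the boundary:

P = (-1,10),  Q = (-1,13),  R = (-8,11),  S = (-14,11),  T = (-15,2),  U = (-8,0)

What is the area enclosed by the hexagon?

114.5

Apply the shoelace formula: 2A = Σ (x_i·y_{i+1} − x_{i+1}·y_i), indices taken mod 6.
Σ = (-3) + (93) + (66) + (137) + (16) + (-80) = 229
Area = |Σ|/2 = 114.5.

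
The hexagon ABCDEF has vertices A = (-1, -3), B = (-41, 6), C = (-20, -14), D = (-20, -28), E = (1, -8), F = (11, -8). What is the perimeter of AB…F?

|AB| = √((-40)² + (9)²) = √1681 = 41
|BC| = √((21)² + (-20)²) = √841 = 29
|CD| = √((0)² + (-14)²) = √196 = 14
|DE| = √((21)² + (20)²) = √841 = 29
|EF| = √((10)² + (0)²) = √100 = 10
|FA| = √((-12)² + (5)²) = √169 = 13
Perimeter = 41 + 29 + 14 + 29 + 10 + 13 = 136.

136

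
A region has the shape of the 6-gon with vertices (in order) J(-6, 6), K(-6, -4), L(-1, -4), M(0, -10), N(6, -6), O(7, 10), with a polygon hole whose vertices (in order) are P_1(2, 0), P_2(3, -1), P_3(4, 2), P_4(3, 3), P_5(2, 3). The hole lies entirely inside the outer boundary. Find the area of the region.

171.5

Outer boundary:
Cross-terms: 60, 20, 10, 60, 102, 102  ⇒  Σ = 354
Area = |Σ|/2 = 177.
Hole:
P_1→P_2: (2)(-1) − (3)(0) = -2
P_2→P_3: (3)(2) − (4)(-1) = 10
P_3→P_4: (4)(3) − (3)(2) = 6
P_4→P_5: (3)(3) − (2)(3) = 3
P_5→P_1: (2)(0) − (2)(3) = -6
Σ = 11
Area = |Σ|/2 = 5.5.
Net area = 177 − 5.5 = 171.5.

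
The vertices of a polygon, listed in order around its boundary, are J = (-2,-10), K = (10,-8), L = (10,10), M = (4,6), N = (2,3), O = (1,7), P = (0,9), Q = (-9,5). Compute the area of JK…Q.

258.5

Σ = (116) + (180) + (20) + (0) + (11) + (9) + (81) + (100) = 517
Area = |Σ|/2 = 258.5.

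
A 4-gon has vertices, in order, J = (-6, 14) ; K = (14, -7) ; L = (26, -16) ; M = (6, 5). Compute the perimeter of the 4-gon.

88

|JK| = √((20)² + (-21)²) = √841 = 29
|KL| = √((12)² + (-9)²) = √225 = 15
|LM| = √((-20)² + (21)²) = √841 = 29
|MJ| = √((-12)² + (9)²) = √225 = 15
Perimeter = 29 + 15 + 29 + 15 = 88.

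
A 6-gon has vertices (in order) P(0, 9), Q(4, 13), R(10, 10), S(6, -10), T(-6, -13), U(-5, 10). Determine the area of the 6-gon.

Apply Gauss's area formula: 2A = Σ (x_i·y_{i+1} − x_{i+1}·y_i), indices taken mod 6.
Cross-terms: -36, -90, -160, -138, -125, -45  ⇒  Σ = -594
Area = |Σ|/2 = 297.

297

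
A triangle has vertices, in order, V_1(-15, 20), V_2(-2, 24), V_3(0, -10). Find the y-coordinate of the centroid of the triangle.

34/3

Apply the surveyor's formula. First the cross-terms c_i = x_i·y_{i+1} − x_{i+1}·y_i:
  -320, 20, -150  ⇒  2A = -450, A = -225.
Then Σ (y_i + y_{i+1})·c_i = -15300, so ȳ = -15300 / (6·(-225)) = 34/3.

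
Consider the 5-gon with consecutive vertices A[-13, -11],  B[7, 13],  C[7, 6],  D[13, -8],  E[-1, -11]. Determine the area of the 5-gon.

Apply the shoelace formula: 2A = Σ (x_i·y_{i+1} − x_{i+1}·y_i), indices taken mod 5.
Σ = (-92) + (-49) + (-134) + (-151) + (-132) = -558
Area = |Σ|/2 = 279.

279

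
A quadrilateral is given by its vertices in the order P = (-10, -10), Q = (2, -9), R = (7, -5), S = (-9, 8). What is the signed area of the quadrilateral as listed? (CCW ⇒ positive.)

Cross-terms: 110, 53, 11, 170  ⇒  Σ = 344
Signed area = Σ/2 = 172 (positive ⇒ counter-clockwise traversal).

172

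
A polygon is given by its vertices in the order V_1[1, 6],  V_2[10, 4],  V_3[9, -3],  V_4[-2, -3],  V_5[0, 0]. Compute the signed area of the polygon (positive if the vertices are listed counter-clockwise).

-77.5

V_1→V_2: (1)(4) − (10)(6) = -56
V_2→V_3: (10)(-3) − (9)(4) = -66
V_3→V_4: (9)(-3) − (-2)(-3) = -33
V_4→V_5: (-2)(0) − (0)(-3) = 0
V_5→V_1: (0)(6) − (1)(0) = 0
Σ = -155
Signed area = Σ/2 = -77.5 (negative ⇒ clockwise traversal).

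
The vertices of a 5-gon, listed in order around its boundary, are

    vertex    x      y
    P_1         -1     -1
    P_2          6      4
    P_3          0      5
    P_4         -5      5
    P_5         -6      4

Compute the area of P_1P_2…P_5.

38.5

Apply the shoelace formula: 2A = Σ (x_i·y_{i+1} − x_{i+1}·y_i), indices taken mod 5.
Σ = (2) + (30) + (25) + (10) + (10) = 77
Area = |Σ|/2 = 38.5.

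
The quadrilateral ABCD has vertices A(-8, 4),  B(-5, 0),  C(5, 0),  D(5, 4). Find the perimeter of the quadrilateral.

32

|AB| = √((3)² + (-4)²) = √25 = 5
|BC| = √((10)² + (0)²) = √100 = 10
|CD| = √((0)² + (4)²) = √16 = 4
|DA| = √((-13)² + (0)²) = √169 = 13
Perimeter = 5 + 10 + 4 + 13 = 32.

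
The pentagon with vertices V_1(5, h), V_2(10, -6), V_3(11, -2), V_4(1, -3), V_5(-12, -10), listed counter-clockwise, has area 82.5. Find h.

-8

The doubled signed area Σ (x_i y_{i+1} − x_{i+1} y_i) is linear in h.
With h=0 it equals -11; the coefficient of h is -22 (from the two edges through V_1).
So -22·h + -11 = 2·82.5 = 165 ⇒ h = -8.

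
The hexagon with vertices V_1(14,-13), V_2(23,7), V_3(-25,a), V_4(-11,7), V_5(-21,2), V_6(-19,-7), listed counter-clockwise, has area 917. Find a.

23

The doubled signed area Σ (x_i y_{i+1} − x_{i+1} y_i) is linear in a.
With a=0 it equals 1052; the coefficient of a is 34 (from the two edges through V_3).
So 34·a + 1052 = 2·917 = 1834 ⇒ a = 23.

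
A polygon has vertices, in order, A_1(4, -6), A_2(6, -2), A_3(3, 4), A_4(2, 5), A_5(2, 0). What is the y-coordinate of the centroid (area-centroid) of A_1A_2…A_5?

-79/129

Apply Gauss's area formula. First the cross-terms c_i = x_i·y_{i+1} − x_{i+1}·y_i:
  28, 30, 7, -10, -12  ⇒  2A = 43, A = 21.5.
Then Σ (y_i + y_{i+1})·c_i = -79, so ȳ = -79 / (6·21.5) = -79/129.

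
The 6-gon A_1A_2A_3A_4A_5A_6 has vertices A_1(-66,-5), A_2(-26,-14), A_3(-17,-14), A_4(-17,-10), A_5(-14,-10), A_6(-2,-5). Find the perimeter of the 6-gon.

|A_1A_2| = √((40)² + (-9)²) = √1681 = 41
|A_2A_3| = √((9)² + (0)²) = √81 = 9
|A_3A_4| = √((0)² + (4)²) = √16 = 4
|A_4A_5| = √((3)² + (0)²) = √9 = 3
|A_5A_6| = √((12)² + (5)²) = √169 = 13
|A_6A_1| = √((-64)² + (0)²) = √4096 = 64
Perimeter = 41 + 9 + 4 + 3 + 13 + 64 = 134.

134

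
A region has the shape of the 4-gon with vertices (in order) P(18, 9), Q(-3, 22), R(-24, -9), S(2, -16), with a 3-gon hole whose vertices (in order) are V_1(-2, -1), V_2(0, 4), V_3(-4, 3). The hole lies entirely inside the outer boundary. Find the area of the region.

834

Outer boundary:
Apply the shoelace formula: 2A = Σ (x_i·y_{i+1} − x_{i+1}·y_i), indices taken mod 4.
Cross-terms: 423, 555, 402, 306  ⇒  Σ = 1686
Area = |Σ|/2 = 843.
Hole:
Apply the shoelace (surveyor's) formula: 2A = Σ (x_i·y_{i+1} − x_{i+1}·y_i), indices taken mod 3.
Cross-terms: -8, 16, 10  ⇒  Σ = 18
Area = |Σ|/2 = 9.
Net area = 843 − 9 = 834.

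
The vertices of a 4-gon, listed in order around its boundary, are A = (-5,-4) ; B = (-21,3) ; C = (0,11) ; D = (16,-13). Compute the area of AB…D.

317.5

Apply the surveyor's formula: 2A = Σ (x_i·y_{i+1} − x_{i+1}·y_i), indices taken mod 4.
A→B: (-5)(3) − (-21)(-4) = -99
B→C: (-21)(11) − (0)(3) = -231
C→D: (0)(-13) − (16)(11) = -176
D→A: (16)(-4) − (-5)(-13) = -129
Σ = -635
Area = |Σ|/2 = 317.5.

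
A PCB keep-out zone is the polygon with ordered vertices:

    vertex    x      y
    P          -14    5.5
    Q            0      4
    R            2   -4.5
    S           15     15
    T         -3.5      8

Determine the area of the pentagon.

149.375

Σ = (-56) + (-8) + (97.5) + (172.5) + (92.75) = 298.75
Area = |Σ|/2 = 149.375.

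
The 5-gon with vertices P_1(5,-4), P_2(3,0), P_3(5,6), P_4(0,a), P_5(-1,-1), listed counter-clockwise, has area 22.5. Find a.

Write out the shoelace sum; only the two edges meeting at P_4 involve a:
2·Area = [(5·a − 0·6) + (0·(-1) − (-1)·a)] + 39
       = 6·a + 39 = 45
⇒ a = 1.

1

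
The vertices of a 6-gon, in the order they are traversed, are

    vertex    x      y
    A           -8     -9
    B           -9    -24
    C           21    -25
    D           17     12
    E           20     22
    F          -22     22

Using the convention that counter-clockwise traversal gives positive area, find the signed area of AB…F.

Apply Gauss's area formula: 2A = Σ (x_i·y_{i+1} − x_{i+1}·y_i), indices taken mod 6.
Σ = (111) + (729) + (677) + (134) + (924) + (374) = 2949
Signed area = Σ/2 = 1474.5 (positive ⇒ counter-clockwise traversal).

1474.5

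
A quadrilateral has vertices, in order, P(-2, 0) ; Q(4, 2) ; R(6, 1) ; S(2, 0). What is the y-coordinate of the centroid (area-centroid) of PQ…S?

Apply Gauss's area formula. First the cross-terms c_i = x_i·y_{i+1} − x_{i+1}·y_i:
  -4, -8, -2, 0  ⇒  2A = -14, A = -7.
Then Σ (y_i + y_{i+1})·c_i = -34, so ȳ = -34 / (6·(-7)) = 17/21.

17/21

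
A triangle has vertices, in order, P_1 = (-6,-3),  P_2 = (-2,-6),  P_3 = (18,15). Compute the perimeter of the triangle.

|P_1P_2| = √((4)² + (-3)²) = √25 = 5
|P_2P_3| = √((20)² + (21)²) = √841 = 29
|P_3P_1| = √((-24)² + (-18)²) = √900 = 30
Perimeter = 5 + 29 + 30 = 64.

64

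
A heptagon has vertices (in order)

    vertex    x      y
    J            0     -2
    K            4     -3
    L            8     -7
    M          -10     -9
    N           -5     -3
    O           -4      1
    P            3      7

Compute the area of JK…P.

Apply the shoelace formula: 2A = Σ (x_i·y_{i+1} − x_{i+1}·y_i), indices taken mod 7.
Σ = (8) + (-4) + (-142) + (-15) + (-17) + (-31) + (-6) = -207
Area = |Σ|/2 = 103.5.

103.5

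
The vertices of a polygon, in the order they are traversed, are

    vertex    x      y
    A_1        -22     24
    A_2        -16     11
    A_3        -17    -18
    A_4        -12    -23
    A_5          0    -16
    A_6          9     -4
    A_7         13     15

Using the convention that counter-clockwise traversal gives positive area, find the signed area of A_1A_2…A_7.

978.5

A_1→A_2: (-22)(11) − (-16)(24) = 142
A_2→A_3: (-16)(-18) − (-17)(11) = 475
A_3→A_4: (-17)(-23) − (-12)(-18) = 175
A_4→A_5: (-12)(-16) − (0)(-23) = 192
A_5→A_6: (0)(-4) − (9)(-16) = 144
A_6→A_7: (9)(15) − (13)(-4) = 187
A_7→A_1: (13)(24) − (-22)(15) = 642
Σ = 1957
Signed area = Σ/2 = 978.5 (positive ⇒ counter-clockwise traversal).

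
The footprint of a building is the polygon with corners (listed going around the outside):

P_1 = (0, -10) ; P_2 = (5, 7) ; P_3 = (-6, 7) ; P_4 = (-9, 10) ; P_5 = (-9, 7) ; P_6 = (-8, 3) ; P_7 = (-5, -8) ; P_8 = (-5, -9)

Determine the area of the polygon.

160

Cross-terms: 50, 77, 3, 27, 29, 79, 5, 50  ⇒  Σ = 320
Area = |Σ|/2 = 160.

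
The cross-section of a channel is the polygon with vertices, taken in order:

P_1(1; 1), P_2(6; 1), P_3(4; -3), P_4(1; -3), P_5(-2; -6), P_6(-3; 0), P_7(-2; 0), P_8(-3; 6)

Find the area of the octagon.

43.5

Apply the shoelace (surveyor's) formula: 2A = Σ (x_i·y_{i+1} − x_{i+1}·y_i), indices taken mod 8.
Σ = (-5) + (-22) + (-9) + (-12) + (-18) + (0) + (-12) + (-9) = -87
Area = |Σ|/2 = 43.5.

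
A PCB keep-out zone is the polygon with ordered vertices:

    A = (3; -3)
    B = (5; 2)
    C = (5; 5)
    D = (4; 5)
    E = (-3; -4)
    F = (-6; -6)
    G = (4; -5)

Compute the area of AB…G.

Σ = (21) + (15) + (5) + (-1) + (-6) + (54) + (3) = 91
Area = |Σ|/2 = 45.5.

45.5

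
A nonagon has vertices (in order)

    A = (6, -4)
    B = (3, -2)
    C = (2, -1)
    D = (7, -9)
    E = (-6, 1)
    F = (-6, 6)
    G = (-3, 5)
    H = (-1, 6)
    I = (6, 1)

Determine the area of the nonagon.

Apply the shoelace formula: 2A = Σ (x_i·y_{i+1} − x_{i+1}·y_i), indices taken mod 9.
Σ = (0) + (1) + (-11) + (-47) + (-30) + (-12) + (-13) + (-37) + (-30) = -179
Area = |Σ|/2 = 89.5.

89.5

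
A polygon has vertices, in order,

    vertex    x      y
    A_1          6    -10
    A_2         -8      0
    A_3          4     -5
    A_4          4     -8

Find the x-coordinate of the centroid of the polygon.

4/33

Apply the shoelace (surveyor's) formula. First the cross-terms c_i = x_i·y_{i+1} − x_{i+1}·y_i:
  -80, 40, -12, 8  ⇒  2A = -44, A = -22.
Then Σ (x_i + x_{i+1})·c_i = -16, so x̄ = -16 / (6·(-22)) = 4/33.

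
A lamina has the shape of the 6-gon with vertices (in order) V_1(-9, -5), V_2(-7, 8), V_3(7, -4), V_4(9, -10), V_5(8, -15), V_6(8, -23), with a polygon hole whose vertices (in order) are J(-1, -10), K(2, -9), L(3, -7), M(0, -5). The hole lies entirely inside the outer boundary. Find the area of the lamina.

Outer boundary:
Σ = (-107) + (-28) + (-34) + (-55) + (-64) + (-247) = -535
Area = |Σ|/2 = 267.5.
Hole:
Cross-terms: 29, 13, -15, -5  ⇒  Σ = 22
Area = |Σ|/2 = 11.
Net area = 267.5 − 11 = 256.5.

256.5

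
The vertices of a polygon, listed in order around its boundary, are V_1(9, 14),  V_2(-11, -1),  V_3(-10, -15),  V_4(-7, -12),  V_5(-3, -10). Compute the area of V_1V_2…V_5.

Apply Gauss's area formula: 2A = Σ (x_i·y_{i+1} − x_{i+1}·y_i), indices taken mod 5.
V_1→V_2: (9)(-1) − (-11)(14) = 145
V_2→V_3: (-11)(-15) − (-10)(-1) = 155
V_3→V_4: (-10)(-12) − (-7)(-15) = 15
V_4→V_5: (-7)(-10) − (-3)(-12) = 34
V_5→V_1: (-3)(14) − (9)(-10) = 48
Σ = 397
Area = |Σ|/2 = 198.5.

198.5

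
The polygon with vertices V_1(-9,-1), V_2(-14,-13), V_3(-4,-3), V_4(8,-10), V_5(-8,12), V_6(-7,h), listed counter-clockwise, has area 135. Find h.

6

The doubled signed area Σ (x_i y_{i+1} − x_{i+1} y_i) is linear in h.
With h=0 it equals 264; the coefficient of h is 1 (from the two edges through V_6).
So 1·h + 264 = 2·135 = 270 ⇒ h = 6.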